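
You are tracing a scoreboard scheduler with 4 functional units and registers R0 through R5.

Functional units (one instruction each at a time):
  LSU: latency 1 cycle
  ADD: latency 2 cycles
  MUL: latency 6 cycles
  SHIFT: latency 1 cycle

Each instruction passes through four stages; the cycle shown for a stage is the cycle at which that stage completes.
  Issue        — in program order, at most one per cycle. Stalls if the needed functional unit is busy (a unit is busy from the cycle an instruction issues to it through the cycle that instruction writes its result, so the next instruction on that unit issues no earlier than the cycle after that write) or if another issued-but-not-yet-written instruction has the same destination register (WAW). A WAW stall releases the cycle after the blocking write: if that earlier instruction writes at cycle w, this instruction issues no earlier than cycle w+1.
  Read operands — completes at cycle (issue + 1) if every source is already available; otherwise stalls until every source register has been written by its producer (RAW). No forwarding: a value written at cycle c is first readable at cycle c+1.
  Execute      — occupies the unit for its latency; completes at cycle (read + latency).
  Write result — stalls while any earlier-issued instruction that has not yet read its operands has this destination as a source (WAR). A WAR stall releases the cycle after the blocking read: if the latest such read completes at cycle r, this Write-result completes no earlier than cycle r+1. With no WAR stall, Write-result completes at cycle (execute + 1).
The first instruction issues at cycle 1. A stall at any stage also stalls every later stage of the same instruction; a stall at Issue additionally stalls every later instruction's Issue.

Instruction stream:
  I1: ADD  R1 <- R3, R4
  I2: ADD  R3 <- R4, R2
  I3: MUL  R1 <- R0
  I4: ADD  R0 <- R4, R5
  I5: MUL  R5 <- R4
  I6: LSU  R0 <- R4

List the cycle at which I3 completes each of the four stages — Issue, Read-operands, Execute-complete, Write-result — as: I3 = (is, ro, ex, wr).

I3 = (7, 8, 14, 15)

1) issue 1, read 2, done 4, write 5
2) issue 6, read 7, done 9, write 10  <struct: ADD busy until I1 writes@5>
3) issue 7, read 8, done 14, write 15
4) issue 11, read 12, done 14, write 15  <struct: ADD busy until I2 writes@10>
5) issue 16, read 17, done 23, write 24  <struct: MUL busy until I3 writes@15>
6) issue 17, read 18, done 19, write 20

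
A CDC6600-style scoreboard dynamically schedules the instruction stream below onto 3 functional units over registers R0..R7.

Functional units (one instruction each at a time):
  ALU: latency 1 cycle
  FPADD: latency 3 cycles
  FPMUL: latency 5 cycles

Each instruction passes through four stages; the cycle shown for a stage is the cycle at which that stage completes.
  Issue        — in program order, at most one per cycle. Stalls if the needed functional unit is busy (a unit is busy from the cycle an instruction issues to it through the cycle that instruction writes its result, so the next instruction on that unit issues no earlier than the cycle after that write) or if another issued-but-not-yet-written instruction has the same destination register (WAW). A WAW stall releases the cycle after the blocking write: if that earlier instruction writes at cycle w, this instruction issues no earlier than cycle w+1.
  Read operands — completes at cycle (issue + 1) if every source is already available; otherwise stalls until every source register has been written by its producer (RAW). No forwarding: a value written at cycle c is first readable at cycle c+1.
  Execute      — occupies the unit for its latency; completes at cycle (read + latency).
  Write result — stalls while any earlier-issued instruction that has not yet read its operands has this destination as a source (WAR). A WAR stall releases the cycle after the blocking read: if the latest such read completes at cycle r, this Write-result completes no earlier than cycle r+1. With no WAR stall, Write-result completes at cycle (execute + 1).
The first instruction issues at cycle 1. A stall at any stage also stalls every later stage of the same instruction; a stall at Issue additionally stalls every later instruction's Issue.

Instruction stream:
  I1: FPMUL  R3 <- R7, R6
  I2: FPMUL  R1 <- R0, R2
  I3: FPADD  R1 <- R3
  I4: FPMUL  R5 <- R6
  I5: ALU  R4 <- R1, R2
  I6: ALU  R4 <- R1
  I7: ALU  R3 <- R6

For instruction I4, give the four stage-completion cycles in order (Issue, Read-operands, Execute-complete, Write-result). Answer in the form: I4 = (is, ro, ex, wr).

I4 = (18, 19, 24, 25)

t=1  issue I1 (FPMUL)
t=2  I1 read-ops
t=7  I1 finished on FPMUL
t=8  I1→R3
t=9  issue I2 (FPMUL)
t=10  I2 read-ops
t=15  I2 finished on FPMUL
t=16  I2→R1
t=17  issue I3 (FPADD)
t=18  I3 read-ops · issue I4 (FPMUL)
t=19  I4 read-ops · issue I5 (ALU)
t=21  I3 finished on FPADD
t=22  I3→R1
t=23  I5 read-ops
t=24  I4 finished on FPMUL · I5 finished on ALU
t=25  I4→R5 · I5→R4
t=26  issue I6 (ALU)
t=27  I6 read-ops
t=28  I6 finished on ALU
t=29  I6→R4
t=30  issue I7 (ALU)
t=31  I7 read-ops
t=32  I7 finished on ALU
t=33  I7→R3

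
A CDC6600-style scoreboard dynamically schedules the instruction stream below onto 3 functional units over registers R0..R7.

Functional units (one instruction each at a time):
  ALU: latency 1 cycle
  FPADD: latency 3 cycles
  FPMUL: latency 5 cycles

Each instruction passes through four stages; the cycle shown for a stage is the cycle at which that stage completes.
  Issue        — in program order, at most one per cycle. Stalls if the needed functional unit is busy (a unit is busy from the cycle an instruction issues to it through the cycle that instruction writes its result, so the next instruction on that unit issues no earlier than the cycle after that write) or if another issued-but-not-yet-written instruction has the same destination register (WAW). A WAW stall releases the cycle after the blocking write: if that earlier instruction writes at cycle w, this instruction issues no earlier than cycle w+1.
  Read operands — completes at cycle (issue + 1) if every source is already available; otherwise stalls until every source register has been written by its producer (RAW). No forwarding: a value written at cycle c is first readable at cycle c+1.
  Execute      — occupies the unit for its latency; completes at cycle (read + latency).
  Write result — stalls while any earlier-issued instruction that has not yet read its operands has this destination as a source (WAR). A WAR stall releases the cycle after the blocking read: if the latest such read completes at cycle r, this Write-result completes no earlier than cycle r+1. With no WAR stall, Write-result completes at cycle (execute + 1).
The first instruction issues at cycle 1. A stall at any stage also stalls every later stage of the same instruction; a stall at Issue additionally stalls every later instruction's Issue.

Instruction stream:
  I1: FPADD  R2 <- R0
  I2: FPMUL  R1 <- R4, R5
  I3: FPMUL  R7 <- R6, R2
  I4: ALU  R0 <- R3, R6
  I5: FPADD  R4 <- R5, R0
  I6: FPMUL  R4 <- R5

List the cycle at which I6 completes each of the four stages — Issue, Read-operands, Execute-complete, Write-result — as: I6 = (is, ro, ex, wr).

I6 = (20, 21, 26, 27)

I1: IS=1 RO=2 EX=5 WR=6
I2: IS=2 RO=3 EX=8 WR=9
I3: IS=10 RO=11 EX=16 WR=17  [struct: FPMUL busy until I2 writes@9]
I4: IS=11 RO=12 EX=13 WR=14
I5: IS=12 RO=15 EX=18 WR=19  [RAW R0: wait I4 write@14]
I6: IS=20 RO=21 EX=26 WR=27  [WAW R4: wait I5 write@19]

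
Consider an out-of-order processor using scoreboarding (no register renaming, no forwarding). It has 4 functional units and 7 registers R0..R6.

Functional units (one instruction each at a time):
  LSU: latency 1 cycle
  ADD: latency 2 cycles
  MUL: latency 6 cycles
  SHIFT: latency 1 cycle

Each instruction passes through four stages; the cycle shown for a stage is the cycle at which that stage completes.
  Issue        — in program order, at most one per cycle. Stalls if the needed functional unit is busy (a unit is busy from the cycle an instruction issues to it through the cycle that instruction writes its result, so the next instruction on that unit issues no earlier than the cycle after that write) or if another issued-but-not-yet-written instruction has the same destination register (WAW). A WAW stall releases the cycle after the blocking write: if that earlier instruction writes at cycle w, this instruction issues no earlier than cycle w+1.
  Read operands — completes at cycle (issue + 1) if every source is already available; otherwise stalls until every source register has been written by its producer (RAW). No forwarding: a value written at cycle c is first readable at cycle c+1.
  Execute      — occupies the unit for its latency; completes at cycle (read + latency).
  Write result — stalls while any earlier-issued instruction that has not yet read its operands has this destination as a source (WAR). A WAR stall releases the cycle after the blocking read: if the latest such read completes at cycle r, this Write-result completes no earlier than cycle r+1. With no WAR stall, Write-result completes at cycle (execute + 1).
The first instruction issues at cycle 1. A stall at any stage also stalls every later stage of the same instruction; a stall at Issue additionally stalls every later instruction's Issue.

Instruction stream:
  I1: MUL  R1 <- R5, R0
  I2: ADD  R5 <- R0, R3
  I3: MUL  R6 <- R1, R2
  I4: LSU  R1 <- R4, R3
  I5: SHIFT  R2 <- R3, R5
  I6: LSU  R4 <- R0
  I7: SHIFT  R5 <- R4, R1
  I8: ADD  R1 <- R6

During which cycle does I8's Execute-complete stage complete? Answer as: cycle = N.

cycle = 21

I1: IS=1 RO=2 EX=8 WR=9
I2: IS=2 RO=3 EX=5 WR=6
I3: IS=10 RO=11 EX=17 WR=18  [struct: MUL busy until I1 writes@9]
I4: IS=11 RO=12 EX=13 WR=14
I5: IS=12 RO=13 EX=14 WR=15
I6: IS=15 RO=16 EX=17 WR=18  [struct: LSU busy until I4 writes@14]
I7: IS=16 RO=19 EX=20 WR=21  [RAW R4: wait I6 write@18]
I8: IS=17 RO=19 EX=21 WR=22  [RAW R6: wait I3 write@18]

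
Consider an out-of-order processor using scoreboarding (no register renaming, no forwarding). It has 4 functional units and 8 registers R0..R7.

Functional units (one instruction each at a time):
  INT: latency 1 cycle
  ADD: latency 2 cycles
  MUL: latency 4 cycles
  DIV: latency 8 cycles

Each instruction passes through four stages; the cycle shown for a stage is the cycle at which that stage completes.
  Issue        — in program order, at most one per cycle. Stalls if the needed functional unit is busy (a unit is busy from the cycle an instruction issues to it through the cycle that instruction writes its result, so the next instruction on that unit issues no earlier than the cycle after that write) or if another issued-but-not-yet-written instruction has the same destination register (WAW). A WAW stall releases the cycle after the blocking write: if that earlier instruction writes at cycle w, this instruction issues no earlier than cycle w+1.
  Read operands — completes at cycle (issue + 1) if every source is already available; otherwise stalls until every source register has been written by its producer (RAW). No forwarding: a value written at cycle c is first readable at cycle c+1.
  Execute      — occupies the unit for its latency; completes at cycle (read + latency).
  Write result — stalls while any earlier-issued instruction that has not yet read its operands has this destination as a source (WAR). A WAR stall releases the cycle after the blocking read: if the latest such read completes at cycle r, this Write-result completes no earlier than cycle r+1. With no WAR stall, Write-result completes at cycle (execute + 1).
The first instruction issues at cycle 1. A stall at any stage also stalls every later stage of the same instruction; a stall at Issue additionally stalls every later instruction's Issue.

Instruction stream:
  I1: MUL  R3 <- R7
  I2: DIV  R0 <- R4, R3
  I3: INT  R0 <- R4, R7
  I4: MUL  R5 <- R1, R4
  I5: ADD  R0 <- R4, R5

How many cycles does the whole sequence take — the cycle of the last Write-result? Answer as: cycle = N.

cycle 1: I1 dispatched to MUL
cycle 2: I1 operands ready | I2 dispatched to DIV
cycle 6: I1 complete
cycle 7: R3←I1
cycle 8: I2 operands ready
cycle 16: I2 complete
cycle 17: R0←I2
cycle 18: I3 dispatched to INT
cycle 19: I3 operands ready | I4 dispatched to MUL
cycle 20: I3 complete | I4 operands ready
cycle 21: R0←I3
cycle 22: I5 dispatched to ADD
cycle 24: I4 complete
cycle 25: R5←I4
cycle 26: I5 operands ready
cycle 28: I5 complete
cycle 29: R0←I5

cycle = 29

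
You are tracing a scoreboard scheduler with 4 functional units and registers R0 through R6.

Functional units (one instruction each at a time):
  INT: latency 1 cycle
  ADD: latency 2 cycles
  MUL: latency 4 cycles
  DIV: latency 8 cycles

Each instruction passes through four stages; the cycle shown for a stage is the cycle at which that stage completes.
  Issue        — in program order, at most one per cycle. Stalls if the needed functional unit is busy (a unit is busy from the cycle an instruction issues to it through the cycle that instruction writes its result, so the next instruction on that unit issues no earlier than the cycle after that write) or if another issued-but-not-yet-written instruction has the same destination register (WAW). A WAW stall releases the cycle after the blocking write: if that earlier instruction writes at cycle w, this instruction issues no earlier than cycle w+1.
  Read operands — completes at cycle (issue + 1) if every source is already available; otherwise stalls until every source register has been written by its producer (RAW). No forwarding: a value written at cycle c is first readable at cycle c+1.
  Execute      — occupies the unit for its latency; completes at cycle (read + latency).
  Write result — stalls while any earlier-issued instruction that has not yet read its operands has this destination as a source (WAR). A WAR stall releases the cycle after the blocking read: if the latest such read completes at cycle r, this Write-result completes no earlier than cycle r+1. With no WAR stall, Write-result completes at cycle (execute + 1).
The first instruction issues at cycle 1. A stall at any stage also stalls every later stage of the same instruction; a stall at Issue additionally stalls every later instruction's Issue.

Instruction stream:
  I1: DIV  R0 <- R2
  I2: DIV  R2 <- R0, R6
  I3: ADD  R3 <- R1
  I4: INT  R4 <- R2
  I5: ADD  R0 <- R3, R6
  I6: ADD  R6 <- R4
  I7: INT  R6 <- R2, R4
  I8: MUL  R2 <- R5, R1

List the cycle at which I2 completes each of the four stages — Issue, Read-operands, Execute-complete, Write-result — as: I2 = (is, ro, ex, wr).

1) issue 1, read 2, done 10, write 11
2) issue 12, read 13, done 21, write 22  <struct: DIV busy until I1 writes@11>
3) issue 13, read 14, done 16, write 17
4) issue 14, read 23, done 24, write 25  <RAW R2: wait I2 write@22>
5) issue 18, read 19, done 21, write 22  <struct: ADD busy until I3 writes@17>
6) issue 23, read 26, done 28, write 29  <struct: ADD busy until I5 writes@22 / RAW R4: wait I4 write@25>
7) issue 30, read 31, done 32, write 33  <WAW R6: wait I6 write@29>
8) issue 31, read 32, done 36, write 37

I2 = (12, 13, 21, 22)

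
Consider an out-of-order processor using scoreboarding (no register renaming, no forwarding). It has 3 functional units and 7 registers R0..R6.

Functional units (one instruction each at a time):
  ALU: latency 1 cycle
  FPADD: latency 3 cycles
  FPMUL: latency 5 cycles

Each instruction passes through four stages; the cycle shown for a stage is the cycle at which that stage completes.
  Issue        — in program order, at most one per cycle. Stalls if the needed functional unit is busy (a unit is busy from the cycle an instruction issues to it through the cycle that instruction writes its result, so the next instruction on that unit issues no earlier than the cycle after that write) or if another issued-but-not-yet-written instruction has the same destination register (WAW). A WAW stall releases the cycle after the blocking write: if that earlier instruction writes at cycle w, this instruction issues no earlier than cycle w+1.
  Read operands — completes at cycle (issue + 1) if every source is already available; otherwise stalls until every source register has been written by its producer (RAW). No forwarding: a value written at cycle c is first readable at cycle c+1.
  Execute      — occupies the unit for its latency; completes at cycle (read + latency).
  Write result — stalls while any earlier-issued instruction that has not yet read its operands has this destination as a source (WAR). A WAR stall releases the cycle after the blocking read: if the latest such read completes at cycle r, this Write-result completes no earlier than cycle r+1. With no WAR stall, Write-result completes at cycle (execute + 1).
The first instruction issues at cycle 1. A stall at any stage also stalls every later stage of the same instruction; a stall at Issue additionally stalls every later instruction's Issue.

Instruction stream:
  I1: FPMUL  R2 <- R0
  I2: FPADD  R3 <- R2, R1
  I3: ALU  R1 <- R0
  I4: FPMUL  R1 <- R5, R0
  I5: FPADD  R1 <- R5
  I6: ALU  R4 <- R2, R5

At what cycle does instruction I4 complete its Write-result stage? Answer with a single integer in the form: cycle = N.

I1  is:1  ro:2  ex:7  wr:8
I2  is:2  ro:9  ex:12  wr:13  — RAW R2: wait I1 write@8
I3  is:3  ro:4  ex:5  wr:10  — WAR R1: wait I2 read@9
I4  is:11  ro:12  ex:17  wr:18  — WAW R1: wait I3 write@10
I5  is:19  ro:20  ex:23  wr:24  — WAW R1: wait I4 write@18
I6  is:20  ro:21  ex:22  wr:23

cycle = 18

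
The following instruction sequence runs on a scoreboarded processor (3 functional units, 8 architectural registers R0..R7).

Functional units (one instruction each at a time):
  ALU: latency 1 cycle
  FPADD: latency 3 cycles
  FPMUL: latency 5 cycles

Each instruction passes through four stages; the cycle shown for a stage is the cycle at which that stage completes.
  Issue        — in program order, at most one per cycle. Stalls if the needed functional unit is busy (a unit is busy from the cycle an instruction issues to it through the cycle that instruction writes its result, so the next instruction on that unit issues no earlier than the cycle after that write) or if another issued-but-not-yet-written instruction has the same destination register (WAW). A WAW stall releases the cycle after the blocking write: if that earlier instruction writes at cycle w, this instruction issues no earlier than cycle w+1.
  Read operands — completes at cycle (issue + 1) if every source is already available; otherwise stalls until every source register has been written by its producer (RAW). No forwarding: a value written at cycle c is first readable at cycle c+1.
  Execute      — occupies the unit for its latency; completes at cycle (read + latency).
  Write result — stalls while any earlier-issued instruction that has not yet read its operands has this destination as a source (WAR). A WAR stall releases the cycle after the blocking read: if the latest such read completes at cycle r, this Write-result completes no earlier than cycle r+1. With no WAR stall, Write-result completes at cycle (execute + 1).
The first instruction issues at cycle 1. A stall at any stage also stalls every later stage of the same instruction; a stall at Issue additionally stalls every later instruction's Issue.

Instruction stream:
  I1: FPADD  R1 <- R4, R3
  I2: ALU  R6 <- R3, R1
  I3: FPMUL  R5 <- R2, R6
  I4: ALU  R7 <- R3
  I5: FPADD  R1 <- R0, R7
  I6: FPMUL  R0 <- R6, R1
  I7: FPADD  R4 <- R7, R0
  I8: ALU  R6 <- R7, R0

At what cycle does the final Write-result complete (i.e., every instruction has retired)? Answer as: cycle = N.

1) issue 1, read 2, done 5, write 6
2) issue 2, read 7, done 8, write 9  <RAW R1: wait I1 write@6>
3) issue 3, read 10, done 15, write 16  <RAW R6: wait I2 write@9>
4) issue 10, read 11, done 12, write 13  <struct: ALU busy until I2 writes@9>
5) issue 11, read 14, done 17, write 18  <RAW R7: wait I4 write@13>
6) issue 17, read 19, done 24, write 25  <struct: FPMUL busy until I3 writes@16 / RAW R1: wait I5 write@18>
7) issue 19, read 26, done 29, write 30  <struct: FPADD busy until I5 writes@18 / RAW R0: wait I6 write@25>
8) issue 20, read 26, done 27, write 28  <RAW R0: wait I6 write@25>

cycle = 30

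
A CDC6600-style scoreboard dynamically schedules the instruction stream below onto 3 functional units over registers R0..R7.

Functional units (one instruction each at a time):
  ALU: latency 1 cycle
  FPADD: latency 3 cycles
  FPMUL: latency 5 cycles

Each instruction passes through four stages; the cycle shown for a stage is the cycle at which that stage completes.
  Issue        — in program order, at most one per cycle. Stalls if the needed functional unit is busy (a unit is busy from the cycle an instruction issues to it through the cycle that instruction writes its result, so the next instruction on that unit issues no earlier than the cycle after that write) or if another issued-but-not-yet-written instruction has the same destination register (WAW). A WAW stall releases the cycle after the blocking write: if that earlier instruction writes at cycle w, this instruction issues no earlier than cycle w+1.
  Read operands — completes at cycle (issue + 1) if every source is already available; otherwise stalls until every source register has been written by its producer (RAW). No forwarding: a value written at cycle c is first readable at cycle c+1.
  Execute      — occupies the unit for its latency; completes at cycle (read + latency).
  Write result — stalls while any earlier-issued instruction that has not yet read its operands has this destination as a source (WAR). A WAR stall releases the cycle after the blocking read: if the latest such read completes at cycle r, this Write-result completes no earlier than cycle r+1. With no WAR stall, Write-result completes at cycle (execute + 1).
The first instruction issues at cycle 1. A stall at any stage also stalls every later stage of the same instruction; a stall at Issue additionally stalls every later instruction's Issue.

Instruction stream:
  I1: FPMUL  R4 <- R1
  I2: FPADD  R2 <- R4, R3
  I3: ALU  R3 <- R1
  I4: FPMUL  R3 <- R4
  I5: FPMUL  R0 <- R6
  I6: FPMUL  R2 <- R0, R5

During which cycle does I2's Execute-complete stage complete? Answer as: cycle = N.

I1  is:1  ro:2  ex:7  wr:8
I2  is:2  ro:9  ex:12  wr:13  — RAW R4: wait I1 write@8
I3  is:3  ro:4  ex:5  wr:10  — WAR R3: wait I2 read@9
I4  is:11  ro:12  ex:17  wr:18  — WAW R3: wait I3 write@10
I5  is:19  ro:20  ex:25  wr:26  — struct: FPMUL busy until I4 writes@18
I6  is:27  ro:28  ex:33  wr:34  — struct: FPMUL busy until I5 writes@26

cycle = 12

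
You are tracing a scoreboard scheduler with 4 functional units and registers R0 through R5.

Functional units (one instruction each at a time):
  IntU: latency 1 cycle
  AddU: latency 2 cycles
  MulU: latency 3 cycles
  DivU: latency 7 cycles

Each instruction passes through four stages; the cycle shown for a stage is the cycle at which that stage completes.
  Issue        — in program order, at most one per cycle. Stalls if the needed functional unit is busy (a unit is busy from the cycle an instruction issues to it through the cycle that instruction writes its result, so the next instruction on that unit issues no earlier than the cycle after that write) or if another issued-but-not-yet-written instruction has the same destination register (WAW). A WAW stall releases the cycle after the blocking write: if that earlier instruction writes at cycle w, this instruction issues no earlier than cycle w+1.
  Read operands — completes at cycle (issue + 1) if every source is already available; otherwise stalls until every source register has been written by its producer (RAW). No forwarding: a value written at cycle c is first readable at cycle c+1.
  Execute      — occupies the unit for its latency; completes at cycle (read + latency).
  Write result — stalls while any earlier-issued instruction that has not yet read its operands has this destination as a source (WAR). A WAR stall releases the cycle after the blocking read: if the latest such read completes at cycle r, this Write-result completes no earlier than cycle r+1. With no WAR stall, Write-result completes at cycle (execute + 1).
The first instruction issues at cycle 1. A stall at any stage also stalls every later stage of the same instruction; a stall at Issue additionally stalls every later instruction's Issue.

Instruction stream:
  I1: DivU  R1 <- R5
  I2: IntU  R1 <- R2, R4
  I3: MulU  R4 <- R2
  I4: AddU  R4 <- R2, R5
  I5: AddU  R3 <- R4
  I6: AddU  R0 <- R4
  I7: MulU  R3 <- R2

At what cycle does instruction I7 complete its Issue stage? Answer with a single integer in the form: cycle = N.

cycle = 29

I1: IS=1 RO=2 EX=9 WR=10
I2: IS=11 RO=12 EX=13 WR=14  [WAW R1: wait I1 write@10]
I3: IS=12 RO=13 EX=16 WR=17
I4: IS=18 RO=19 EX=21 WR=22  [WAW R4: wait I3 write@17]
I5: IS=23 RO=24 EX=26 WR=27  [struct: AddU busy until I4 writes@22]
I6: IS=28 RO=29 EX=31 WR=32  [struct: AddU busy until I5 writes@27]
I7: IS=29 RO=30 EX=33 WR=34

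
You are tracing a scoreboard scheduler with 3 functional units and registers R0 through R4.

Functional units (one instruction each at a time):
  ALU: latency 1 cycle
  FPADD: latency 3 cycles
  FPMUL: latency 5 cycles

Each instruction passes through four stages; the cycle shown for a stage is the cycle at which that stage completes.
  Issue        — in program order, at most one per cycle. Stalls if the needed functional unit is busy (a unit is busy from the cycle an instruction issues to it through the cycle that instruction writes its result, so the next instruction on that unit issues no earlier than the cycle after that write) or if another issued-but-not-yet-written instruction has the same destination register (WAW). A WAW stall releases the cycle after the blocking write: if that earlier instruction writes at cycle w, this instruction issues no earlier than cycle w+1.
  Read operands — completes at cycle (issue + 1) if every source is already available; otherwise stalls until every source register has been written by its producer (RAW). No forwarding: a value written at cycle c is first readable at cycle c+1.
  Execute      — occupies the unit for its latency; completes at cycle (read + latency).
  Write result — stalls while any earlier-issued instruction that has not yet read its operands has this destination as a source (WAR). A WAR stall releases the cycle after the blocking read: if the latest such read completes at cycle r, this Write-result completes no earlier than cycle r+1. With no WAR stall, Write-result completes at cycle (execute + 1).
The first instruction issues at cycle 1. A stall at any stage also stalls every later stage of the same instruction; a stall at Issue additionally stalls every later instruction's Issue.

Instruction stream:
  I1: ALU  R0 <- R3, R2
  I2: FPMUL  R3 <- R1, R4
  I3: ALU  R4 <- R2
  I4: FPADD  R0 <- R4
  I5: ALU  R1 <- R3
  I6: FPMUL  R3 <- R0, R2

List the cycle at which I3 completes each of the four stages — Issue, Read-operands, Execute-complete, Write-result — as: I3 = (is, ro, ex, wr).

  I1 | 1 | 2 | 3 | 4
  I2 | 2 | 3 | 8 | 9
  I3 | 5 | 6 | 7 | 8   struct: ALU busy until I1 writes@4
  I4 | 6 | 9 | 12 | 13   RAW R4: wait I3 write@8
  I5 | 9 | 10 | 11 | 12   struct: ALU busy until I3 writes@8
  I6 | 10 | 14 | 19 | 20   RAW R0: wait I4 write@13

I3 = (5, 6, 7, 8)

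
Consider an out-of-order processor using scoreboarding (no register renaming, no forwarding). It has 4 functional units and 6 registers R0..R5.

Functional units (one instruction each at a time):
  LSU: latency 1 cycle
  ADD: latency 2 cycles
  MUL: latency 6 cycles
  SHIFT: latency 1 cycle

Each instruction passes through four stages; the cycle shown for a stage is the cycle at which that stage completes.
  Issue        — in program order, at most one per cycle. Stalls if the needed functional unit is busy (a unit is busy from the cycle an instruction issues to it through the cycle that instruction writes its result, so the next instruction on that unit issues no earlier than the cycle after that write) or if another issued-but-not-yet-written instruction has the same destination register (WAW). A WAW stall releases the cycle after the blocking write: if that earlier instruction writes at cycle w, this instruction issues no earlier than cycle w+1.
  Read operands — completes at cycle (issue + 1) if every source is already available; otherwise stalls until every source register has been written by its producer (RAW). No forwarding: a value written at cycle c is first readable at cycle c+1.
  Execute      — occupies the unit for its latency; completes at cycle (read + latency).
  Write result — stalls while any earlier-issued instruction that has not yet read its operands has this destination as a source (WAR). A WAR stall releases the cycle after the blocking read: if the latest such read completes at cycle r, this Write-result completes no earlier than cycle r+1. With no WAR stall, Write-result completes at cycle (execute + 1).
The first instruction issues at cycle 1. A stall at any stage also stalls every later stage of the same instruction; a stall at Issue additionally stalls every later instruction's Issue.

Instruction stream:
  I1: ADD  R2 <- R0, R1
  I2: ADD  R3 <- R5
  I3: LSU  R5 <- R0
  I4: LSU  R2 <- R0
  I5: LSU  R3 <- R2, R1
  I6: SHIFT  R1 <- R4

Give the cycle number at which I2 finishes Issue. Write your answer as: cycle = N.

cycle = 6

[1] I1 dispatched to ADD
[2] I1 operands ready
[4] I1 complete
[5] R2←I1
[6] I2 dispatched to ADD
[7] I2 operands ready | I3 dispatched to LSU
[8] I3 operands ready
[9] I2 complete | I3 complete
[10] R3←I2 | R5←I3
[11] I4 dispatched to LSU
[12] I4 operands ready
[13] I4 complete
[14] R2←I4
[15] I5 dispatched to LSU
[16] I5 operands ready | I6 dispatched to SHIFT
[17] I5 complete | I6 operands ready
[18] R3←I5 | I6 complete
[19] R1←I6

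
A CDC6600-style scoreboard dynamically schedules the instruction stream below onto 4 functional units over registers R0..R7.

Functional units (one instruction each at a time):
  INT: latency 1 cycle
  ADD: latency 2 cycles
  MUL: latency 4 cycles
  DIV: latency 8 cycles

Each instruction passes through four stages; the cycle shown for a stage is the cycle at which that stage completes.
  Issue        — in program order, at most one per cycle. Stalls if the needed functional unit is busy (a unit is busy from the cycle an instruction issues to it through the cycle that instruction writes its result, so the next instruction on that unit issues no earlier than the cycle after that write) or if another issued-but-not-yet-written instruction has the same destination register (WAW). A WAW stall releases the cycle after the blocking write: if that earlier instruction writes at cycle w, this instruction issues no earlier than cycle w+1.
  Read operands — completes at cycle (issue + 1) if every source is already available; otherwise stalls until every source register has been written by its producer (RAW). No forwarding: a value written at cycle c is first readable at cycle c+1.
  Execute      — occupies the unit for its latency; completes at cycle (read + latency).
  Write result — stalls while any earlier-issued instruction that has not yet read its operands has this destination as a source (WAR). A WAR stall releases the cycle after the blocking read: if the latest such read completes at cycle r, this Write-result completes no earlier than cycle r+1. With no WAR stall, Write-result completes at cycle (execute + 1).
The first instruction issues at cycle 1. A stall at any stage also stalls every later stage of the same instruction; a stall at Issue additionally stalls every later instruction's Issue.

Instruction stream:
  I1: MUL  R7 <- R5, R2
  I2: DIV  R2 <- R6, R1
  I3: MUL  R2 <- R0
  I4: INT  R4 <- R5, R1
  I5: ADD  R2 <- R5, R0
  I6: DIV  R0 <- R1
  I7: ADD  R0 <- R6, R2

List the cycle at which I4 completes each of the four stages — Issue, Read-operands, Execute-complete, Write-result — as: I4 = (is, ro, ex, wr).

I4 = (14, 15, 16, 17)

  I1 | 1 | 2 | 6 | 7
  I2 | 2 | 3 | 11 | 12
  I3 | 13 | 14 | 18 | 19   WAW R2: wait I2 write@12
  I4 | 14 | 15 | 16 | 17
  I5 | 20 | 21 | 23 | 24   WAW R2: wait I3 write@19
  I6 | 21 | 22 | 30 | 31
  I7 | 32 | 33 | 35 | 36   WAW R0: wait I6 write@31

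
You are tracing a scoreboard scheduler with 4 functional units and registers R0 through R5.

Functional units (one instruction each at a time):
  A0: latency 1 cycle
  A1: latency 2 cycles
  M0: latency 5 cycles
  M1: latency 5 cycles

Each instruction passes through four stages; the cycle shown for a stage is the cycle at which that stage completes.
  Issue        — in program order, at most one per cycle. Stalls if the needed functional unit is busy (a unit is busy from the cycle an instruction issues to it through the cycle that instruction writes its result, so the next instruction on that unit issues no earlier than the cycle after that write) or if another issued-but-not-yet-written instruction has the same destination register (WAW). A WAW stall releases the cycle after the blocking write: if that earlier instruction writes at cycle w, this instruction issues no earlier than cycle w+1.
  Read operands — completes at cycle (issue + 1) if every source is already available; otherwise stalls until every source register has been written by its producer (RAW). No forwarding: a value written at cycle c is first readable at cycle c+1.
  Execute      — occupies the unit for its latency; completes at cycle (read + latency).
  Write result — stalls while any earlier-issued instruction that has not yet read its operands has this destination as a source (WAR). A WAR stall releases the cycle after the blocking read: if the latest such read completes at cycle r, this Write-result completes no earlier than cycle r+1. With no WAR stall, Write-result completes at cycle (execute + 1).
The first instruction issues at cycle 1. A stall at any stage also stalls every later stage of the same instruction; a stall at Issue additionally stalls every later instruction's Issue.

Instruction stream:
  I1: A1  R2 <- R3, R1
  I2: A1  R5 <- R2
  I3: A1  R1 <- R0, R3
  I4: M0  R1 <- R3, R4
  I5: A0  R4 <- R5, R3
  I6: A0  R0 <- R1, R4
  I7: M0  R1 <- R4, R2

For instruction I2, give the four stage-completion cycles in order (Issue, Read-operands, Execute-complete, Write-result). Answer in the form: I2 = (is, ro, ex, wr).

I2 = (6, 7, 9, 10)

I1 -> (1, 2, 4, 5)
I2 -> (6, 7, 9, 10)  // struct: A1 busy until I1 writes@5
I3 -> (11, 12, 14, 15)  // struct: A1 busy until I2 writes@10
I4 -> (16, 17, 22, 23)  // WAW R1: wait I3 write@15
I5 -> (17, 18, 19, 20)
I6 -> (21, 24, 25, 26)  // struct: A0 busy until I5 writes@20, RAW R1: wait I4 write@23
I7 -> (24, 25, 30, 31)  // struct: M0 busy until I4 writes@23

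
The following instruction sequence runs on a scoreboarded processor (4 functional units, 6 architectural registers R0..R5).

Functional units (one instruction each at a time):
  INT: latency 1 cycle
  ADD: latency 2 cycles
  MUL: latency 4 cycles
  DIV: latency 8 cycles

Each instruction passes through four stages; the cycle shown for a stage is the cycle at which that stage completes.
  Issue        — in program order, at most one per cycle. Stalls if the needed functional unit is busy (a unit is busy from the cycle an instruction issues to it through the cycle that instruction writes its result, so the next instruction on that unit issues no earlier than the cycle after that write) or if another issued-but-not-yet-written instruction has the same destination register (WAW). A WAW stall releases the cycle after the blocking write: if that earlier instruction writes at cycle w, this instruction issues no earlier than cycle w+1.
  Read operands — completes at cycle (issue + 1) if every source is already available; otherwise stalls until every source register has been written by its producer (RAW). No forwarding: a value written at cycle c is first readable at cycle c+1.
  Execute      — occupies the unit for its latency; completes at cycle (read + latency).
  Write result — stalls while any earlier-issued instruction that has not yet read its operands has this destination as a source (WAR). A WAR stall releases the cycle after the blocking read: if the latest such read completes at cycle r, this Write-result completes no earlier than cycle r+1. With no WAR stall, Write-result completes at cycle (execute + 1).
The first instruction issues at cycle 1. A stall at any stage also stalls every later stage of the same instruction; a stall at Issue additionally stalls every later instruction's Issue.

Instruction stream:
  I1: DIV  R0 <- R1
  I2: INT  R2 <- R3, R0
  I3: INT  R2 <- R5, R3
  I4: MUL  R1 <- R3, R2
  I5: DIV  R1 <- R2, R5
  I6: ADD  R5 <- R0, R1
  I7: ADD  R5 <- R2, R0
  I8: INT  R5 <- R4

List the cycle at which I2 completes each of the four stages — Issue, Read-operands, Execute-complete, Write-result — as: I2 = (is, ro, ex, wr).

I2 = (2, 12, 13, 14)

I1: IS=1 RO=2 EX=10 WR=11
I2: IS=2 RO=12 EX=13 WR=14  [RAW R0: wait I1 write@11]
I3: IS=15 RO=16 EX=17 WR=18  [struct: INT busy until I2 writes@14]
I4: IS=16 RO=19 EX=23 WR=24  [RAW R2: wait I3 write@18]
I5: IS=25 RO=26 EX=34 WR=35  [WAW R1: wait I4 write@24]
I6: IS=26 RO=36 EX=38 WR=39  [RAW R1: wait I5 write@35]
I7: IS=40 RO=41 EX=43 WR=44  [struct: ADD busy until I6 writes@39]
I8: IS=45 RO=46 EX=47 WR=48  [WAW R5: wait I7 write@44]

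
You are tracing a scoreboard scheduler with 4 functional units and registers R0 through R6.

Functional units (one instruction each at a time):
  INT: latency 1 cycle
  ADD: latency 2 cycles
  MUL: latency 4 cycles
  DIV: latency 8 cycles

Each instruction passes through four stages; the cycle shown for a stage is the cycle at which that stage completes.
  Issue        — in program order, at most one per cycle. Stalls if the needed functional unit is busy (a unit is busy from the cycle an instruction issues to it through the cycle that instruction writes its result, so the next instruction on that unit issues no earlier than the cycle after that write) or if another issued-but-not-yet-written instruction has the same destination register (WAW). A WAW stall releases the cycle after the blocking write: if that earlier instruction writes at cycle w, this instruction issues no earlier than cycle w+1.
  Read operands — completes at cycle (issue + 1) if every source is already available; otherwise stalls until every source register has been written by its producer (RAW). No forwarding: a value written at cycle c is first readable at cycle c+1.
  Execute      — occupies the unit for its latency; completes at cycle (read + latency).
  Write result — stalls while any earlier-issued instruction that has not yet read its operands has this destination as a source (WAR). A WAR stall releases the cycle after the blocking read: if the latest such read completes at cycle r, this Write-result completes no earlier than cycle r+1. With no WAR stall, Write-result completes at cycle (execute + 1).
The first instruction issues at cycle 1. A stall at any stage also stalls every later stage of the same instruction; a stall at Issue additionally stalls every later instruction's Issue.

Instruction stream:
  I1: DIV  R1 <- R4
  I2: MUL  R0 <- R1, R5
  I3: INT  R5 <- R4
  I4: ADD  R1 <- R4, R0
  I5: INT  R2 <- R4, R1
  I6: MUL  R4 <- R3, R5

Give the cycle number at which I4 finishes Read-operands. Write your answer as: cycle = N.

cycle = 18

[I1] 1/2/10/11
[I2] 2/12/16/17  (RAW R1: wait I1 write@11)
[I3] 3/4/5/13  (WAR R5: wait I2 read@12)
[I4] 12/18/20/21  (WAW R1: wait I1 write@11; RAW R0: wait I2 write@17)
[I5] 14/22/23/24  (struct: INT busy until I3 writes@13; RAW R1: wait I4 write@21)
[I6] 18/19/23/24  (struct: MUL busy until I2 writes@17)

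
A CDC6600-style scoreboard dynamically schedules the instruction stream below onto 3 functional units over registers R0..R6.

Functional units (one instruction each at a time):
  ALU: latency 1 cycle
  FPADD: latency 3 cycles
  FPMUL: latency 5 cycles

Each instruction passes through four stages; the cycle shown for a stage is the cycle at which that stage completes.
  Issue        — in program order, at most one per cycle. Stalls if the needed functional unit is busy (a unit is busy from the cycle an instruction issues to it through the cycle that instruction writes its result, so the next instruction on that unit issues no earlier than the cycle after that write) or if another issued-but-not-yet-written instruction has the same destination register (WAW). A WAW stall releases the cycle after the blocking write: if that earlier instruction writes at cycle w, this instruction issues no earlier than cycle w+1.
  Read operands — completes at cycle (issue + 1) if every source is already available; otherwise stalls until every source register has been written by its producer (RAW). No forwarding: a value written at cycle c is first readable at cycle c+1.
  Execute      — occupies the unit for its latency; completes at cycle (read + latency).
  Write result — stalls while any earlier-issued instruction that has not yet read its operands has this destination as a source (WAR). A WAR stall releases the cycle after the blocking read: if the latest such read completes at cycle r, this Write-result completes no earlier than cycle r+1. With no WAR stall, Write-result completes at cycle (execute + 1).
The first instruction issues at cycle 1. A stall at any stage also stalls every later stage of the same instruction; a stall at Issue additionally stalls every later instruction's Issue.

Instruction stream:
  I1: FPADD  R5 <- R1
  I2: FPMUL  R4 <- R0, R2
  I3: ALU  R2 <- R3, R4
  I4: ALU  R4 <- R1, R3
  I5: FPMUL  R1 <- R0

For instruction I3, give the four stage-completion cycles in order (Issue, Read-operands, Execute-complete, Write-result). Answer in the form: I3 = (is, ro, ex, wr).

I3 = (3, 10, 11, 12)

[1] issue I1 (FPADD)
[2] I1 read-ops · issue I2 (FPMUL)
[3] I2 read-ops · issue I3 (ALU)
[5] I1 finished on FPADD
[6] I1→R5
[8] I2 finished on FPMUL
[9] I2→R4
[10] I3 read-ops
[11] I3 finished on ALU
[12] I3→R2
[13] issue I4 (ALU)
[14] I4 read-ops · issue I5 (FPMUL)
[15] I4 finished on ALU · I5 read-ops
[16] I4→R4
[20] I5 finished on FPMUL
[21] I5→R1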